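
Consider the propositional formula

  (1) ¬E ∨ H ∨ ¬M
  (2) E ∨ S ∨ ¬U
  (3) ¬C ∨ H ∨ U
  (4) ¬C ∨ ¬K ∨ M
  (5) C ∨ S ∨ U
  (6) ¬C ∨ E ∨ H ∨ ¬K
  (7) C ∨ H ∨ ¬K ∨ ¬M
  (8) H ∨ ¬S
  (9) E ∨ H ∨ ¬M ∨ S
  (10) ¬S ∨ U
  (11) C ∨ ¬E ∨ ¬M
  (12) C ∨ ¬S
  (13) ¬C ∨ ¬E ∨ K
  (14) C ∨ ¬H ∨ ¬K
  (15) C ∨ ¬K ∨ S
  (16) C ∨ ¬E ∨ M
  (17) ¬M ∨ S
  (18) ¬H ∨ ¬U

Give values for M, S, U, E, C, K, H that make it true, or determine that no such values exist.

Try M = True:
  (¬M ∨ S) forces S = True.
  (H ∨ ¬S) forces H = True.
  (¬S ∨ U) forces U = True.
  clause (¬H ∨ ¬U) is falsified — backtrack.
So M = False.
Set S = False.
Set U = False.
  then (C ∨ S ∨ U) forces C = True.
  then (¬C ∨ H ∨ U) forces H = True.
  then (¬C ∨ ¬K ∨ M) forces K = False.
  then (¬C ∨ ¬E ∨ K) forces E = False.
All clauses satisfied.

M = False, S = False, U = False, E = False, C = True, K = False, H = True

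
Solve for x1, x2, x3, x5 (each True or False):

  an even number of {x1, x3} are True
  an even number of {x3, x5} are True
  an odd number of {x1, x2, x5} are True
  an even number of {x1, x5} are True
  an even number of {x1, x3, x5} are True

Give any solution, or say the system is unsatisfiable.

x1=F, x2=T, x3=F, x5=F

{x1, x3}: 0 true → even ✓
{x3, x5}: 0 true → even ✓
{x1, x2, x5}: 1 true → odd ✓
{x1, x5}: 0 true → even ✓
{x1, x3, x5}: 0 true → even ✓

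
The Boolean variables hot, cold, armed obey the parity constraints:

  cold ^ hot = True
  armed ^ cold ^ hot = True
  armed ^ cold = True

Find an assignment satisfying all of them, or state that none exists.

hot=F, cold=T, armed=F

cold ^ hot = T ^ F = True ✓
armed ^ cold ^ hot = F ^ T ^ F = True ✓
armed ^ cold = F ^ T = True ✓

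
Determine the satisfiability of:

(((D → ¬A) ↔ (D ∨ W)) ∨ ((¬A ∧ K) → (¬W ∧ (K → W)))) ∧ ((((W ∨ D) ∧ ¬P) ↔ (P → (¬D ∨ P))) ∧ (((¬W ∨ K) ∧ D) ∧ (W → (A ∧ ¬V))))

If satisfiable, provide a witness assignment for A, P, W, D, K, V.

A = True; P = False; W = False; D = True; K = True; V = True

  ((D → ¬A) ↔ (D ∨ W)) ∨ ((¬A ∧ K) → (¬W ∧ (K → W))) = True
    (D → ¬A) ↔ (D ∨ W) = False
      D → ¬A = False
        ¬A = False
      D ∨ W = True
    (¬A ∧ K) → (¬W ∧ (K → W)) = True
      ¬A ∧ K = False
        ¬A = False
      ¬W ∧ (K → W) = False
        ¬W = True
        K → W = False
  (((W ∨ D) ∧ ¬P) ↔ (P → (¬D ∨ P))) ∧ (((¬W ∨ K) ∧ D) ∧ (W → (A ∧ ¬V))) = True
    ((W ∨ D) ∧ ¬P) ↔ (P → (¬D ∨ P)) = True
      (W ∨ D) ∧ ¬P = True
        W ∨ D = True
        ¬P = True
      P → (¬D ∨ P) = True
        ¬D ∨ P = False
          ¬D = False
    ((¬W ∨ K) ∧ D) ∧ (W → (A ∧ ¬V)) = True
      (¬W ∨ K) ∧ D = True
        ¬W ∨ K = True
          ¬W = True
      W → (A ∧ ¬V) = True
        A ∧ ¬V = False
          ¬V = False
Both conjuncts True, so the formula holds.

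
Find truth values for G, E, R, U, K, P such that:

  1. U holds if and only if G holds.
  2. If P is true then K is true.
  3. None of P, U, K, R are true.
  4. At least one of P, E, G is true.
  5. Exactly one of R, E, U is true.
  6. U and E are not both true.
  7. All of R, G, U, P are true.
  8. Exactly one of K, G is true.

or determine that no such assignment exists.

The formula is unsatisfiable.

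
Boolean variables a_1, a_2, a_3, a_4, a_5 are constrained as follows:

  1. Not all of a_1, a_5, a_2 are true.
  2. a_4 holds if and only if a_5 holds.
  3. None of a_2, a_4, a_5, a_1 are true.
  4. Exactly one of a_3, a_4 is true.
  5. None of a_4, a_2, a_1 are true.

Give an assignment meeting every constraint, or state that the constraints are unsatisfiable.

a_1 = False, a_2 = False, a_3 = True, a_4 = False, a_5 = False

  (1) {a_1, a_5, a_2}: 0/3 true — not all ✓
  (2) a_4=F, a_5=F — same ✓
  (3) {a_2, a_4, a_5, a_1}: 0 true — none ✓
  (4) {a_3, a_4}: 1 true — exactly one ✓
  (5) {a_4, a_2, a_1}: 0 true — none ✓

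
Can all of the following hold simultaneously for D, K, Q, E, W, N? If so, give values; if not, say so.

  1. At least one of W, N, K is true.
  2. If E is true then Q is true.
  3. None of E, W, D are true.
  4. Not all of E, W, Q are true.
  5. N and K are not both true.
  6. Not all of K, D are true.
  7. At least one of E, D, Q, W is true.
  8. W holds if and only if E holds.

D = False, K = True, Q = True, E = False, W = False, N = False

  (1) {W, N, K}: 1 true — at least one ✓
  (2) E=F ⇒ Q: vacuous ✓
  (3) {E, W, D}: 0 true — none ✓
  (4) {E, W, Q}: 1/3 true — not all ✓
  (5) N=F, K=T — not both ✓
  (6) {K, D}: 1/2 true — not all ✓
  (7) {E, D, Q, W}: 1 true — at least one ✓
  (8) W=F, E=F — same ✓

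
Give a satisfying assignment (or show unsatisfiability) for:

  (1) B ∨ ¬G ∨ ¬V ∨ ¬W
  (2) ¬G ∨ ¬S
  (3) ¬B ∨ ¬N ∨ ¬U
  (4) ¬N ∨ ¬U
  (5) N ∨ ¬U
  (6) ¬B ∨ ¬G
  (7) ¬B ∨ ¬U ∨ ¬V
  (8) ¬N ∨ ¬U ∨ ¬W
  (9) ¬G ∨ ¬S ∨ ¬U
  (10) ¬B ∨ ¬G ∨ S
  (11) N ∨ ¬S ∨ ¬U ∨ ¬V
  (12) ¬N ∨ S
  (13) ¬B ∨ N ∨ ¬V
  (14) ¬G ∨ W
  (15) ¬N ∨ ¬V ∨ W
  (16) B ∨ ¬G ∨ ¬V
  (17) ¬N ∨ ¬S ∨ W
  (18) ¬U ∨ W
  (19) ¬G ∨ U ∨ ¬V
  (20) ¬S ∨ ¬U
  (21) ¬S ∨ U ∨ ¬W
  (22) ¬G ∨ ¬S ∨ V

Set W = False.
  then (¬G ∨ W) forces G = False.
  then (¬U ∨ W) forces U = False.
Set V = True.
  then (¬N ∨ ¬V ∨ W) forces N = False.
  then (¬B ∨ N ∨ ¬V) forces B = False.
Set S = True.
All clauses satisfied.

W=F, V=T, S=T, N=F, U=F, B=F, G=F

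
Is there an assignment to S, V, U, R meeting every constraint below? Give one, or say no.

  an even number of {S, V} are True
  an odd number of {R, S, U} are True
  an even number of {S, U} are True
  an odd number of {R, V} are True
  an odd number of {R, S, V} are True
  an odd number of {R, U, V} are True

S = False, V = False, U = False, R = True

{S, V}: 0 true → even ✓
{R, S, U}: 1 true → odd ✓
{S, U}: 0 true → even ✓
{R, V}: 1 true → odd ✓
{R, S, V}: 1 true → odd ✓
{R, U, V}: 1 true → odd ✓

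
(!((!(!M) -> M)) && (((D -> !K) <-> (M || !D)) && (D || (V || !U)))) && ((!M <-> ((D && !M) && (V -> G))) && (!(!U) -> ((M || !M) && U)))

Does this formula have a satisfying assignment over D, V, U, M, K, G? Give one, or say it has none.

Unsatisfiable — no assignment works.

The conjunct !((!(!M) -> M)) is unsatisfiable on its own:
  M=F: evaluates to False.
  M=T: evaluates to False.
So the whole conjunction is unsatisfiable.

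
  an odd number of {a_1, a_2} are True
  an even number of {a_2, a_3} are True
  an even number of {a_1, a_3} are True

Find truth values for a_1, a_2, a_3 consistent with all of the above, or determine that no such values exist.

UNSATISFIABLE

Adding constraints 1, 2, 3 mod 2: every variable appears an even number of times on the left, so the left side is 0.
But the right sides sum to 1 (mod 2). 0 ≠ 1 — the system is inconsistent.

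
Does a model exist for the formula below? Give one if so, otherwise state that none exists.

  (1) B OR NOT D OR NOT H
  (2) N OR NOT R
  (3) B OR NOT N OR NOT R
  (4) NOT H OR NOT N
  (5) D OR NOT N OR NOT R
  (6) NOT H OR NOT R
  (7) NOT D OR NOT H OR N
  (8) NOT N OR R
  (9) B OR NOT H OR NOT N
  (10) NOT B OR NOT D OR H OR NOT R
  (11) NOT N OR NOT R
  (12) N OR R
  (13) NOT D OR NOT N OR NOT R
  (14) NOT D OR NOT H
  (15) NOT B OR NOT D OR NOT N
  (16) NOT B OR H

Unsatisfiable

Case R = True:
  (N OR NOT R) forces N = True.
  Clause (NOT N OR NOT R) is falsified — contradiction.
Case R = False:
  (NOT N OR R) forces N = False.
  Clause (N OR R) is falsified — contradiction.
Both cases fail, so the formula is unsatisfiable.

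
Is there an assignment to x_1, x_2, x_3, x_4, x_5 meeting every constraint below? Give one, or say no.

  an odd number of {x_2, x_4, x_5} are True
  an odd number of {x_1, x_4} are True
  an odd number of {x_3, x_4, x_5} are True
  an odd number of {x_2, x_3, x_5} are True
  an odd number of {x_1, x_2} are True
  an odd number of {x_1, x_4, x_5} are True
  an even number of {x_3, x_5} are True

The formula is unsatisfiable.

Adding constraints 1, 2, 3, 4, 6 mod 2: every variable appears an even number of times on the left, so the left side is 0.
But the right sides sum to 1 (mod 2). 0 ≠ 1 — the system is inconsistent.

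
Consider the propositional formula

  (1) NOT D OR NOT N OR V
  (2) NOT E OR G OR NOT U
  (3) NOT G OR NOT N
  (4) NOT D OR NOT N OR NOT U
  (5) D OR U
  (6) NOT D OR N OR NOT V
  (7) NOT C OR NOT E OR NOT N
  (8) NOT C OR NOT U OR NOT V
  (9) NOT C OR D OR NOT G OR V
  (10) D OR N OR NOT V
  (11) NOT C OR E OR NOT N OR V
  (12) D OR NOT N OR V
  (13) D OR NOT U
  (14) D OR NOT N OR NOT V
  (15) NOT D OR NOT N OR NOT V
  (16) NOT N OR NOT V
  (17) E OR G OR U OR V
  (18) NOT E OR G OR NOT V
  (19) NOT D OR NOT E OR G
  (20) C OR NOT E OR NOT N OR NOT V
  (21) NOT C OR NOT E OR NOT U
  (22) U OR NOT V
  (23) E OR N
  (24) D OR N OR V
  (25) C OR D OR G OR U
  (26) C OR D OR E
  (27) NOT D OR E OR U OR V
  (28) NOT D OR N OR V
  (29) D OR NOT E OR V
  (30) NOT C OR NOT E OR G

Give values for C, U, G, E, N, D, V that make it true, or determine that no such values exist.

Case U = True:
  (D OR NOT U) forces D = True.
  (NOT D OR NOT N OR NOT U) forces N = False.
  (NOT D OR N OR NOT V) forces V = False.
  Clause (NOT D OR N OR V) is falsified — contradiction.
Case U = False:
  (D OR U) forces D = True.
  (U OR NOT V) forces V = False.
  (NOT D OR NOT N OR V) forces N = False.
  Clause (NOT D OR N OR V) is falsified — contradiction.
Both cases fail, so the formula is unsatisfiable.

UNSATISFIABLE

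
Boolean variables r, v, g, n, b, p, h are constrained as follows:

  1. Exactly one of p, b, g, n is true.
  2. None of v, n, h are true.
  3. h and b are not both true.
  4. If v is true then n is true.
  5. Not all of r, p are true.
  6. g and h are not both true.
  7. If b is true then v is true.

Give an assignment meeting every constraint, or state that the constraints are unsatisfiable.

r: False, v: False, g: False, n: False, b: False, p: True, h: False

  (1) {p, b, g, n}: 1 true — exactly one ✓
  (2) {v, n, h}: 0 true — none ✓
  (3) h=F, b=F — not both ✓
  (4) v=F ⇒ n: vacuous ✓
  (5) {r, p}: 1/2 true — not all ✓
  (6) g=F, h=F — not both ✓
  (7) b=F ⇒ v: vacuous ✓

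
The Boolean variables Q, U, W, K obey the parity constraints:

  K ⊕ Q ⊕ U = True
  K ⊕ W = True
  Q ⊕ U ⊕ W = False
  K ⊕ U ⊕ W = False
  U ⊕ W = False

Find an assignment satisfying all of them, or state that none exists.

Q = False, U = True, W = True, K = False

K ⊕ Q ⊕ U = F ⊕ F ⊕ T = True ✓
K ⊕ W = F ⊕ T = True ✓
Q ⊕ U ⊕ W = F ⊕ T ⊕ T = False ✓
K ⊕ U ⊕ W = F ⊕ T ⊕ T = False ✓
U ⊕ W = T ⊕ T = False ✓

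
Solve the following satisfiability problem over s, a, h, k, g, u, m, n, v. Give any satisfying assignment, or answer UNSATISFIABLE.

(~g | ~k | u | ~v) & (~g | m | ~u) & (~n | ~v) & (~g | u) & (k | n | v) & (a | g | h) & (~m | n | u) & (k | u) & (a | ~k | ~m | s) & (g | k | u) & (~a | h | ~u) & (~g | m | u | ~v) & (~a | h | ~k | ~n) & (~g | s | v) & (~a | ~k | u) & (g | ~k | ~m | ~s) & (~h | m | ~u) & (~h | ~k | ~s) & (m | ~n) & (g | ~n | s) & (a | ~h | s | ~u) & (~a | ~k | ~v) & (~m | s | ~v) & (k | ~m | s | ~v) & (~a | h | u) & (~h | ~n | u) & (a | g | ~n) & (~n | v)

s=T, a=F, h=F, k=F, g=T, u=T, m=T, n=F, v=T

Set s = True.
Set a = False.
Set h = False.
  then (a | g | h) forces g = True.
  then (~g | u) forces u = True.
  then (~g | m | ~u) forces m = True.
Set k = False.
Try n = True:
  (~n | ~v) forces v = False.
  clause (~n | v) is falsified — backtrack.
So n = False.
  then (k | n | v) forces v = True.
All clauses satisfied.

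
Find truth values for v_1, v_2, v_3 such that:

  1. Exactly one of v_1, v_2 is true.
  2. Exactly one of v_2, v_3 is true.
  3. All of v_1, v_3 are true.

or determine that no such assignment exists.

v_1 = True, v_2 = False, v_3 = True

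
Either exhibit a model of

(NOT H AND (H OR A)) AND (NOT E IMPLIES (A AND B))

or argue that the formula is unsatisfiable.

H = False; E = True; A = True; B = False

  NOT H AND (H OR A) = True
    NOT H = True
    H OR A = True
  NOT E IMPLIES (A AND B) = True
    NOT E = False
    A AND B = False
Both conjuncts True, so the formula holds.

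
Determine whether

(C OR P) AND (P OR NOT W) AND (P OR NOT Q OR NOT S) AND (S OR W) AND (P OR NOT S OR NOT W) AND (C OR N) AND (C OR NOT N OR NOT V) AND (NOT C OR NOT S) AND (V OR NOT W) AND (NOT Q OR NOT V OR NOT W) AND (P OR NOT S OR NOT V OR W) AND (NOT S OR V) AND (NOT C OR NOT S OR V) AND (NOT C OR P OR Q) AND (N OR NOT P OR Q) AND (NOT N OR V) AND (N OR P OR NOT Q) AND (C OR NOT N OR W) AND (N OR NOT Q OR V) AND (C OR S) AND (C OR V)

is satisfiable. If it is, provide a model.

S: False; P: True; N: True; Q: False; V: True; C: True; W: True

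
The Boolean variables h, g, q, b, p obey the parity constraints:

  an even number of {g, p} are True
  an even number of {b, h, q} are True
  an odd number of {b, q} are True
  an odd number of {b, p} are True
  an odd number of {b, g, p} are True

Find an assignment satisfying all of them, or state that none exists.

h = True, g = False, q = False, b = True, p = False

{g, p}: 0 true → even ✓
{b, h, q}: 2 true → even ✓
{b, q}: 1 true → odd ✓
{b, p}: 1 true → odd ✓
{b, g, p}: 1 true → odd ✓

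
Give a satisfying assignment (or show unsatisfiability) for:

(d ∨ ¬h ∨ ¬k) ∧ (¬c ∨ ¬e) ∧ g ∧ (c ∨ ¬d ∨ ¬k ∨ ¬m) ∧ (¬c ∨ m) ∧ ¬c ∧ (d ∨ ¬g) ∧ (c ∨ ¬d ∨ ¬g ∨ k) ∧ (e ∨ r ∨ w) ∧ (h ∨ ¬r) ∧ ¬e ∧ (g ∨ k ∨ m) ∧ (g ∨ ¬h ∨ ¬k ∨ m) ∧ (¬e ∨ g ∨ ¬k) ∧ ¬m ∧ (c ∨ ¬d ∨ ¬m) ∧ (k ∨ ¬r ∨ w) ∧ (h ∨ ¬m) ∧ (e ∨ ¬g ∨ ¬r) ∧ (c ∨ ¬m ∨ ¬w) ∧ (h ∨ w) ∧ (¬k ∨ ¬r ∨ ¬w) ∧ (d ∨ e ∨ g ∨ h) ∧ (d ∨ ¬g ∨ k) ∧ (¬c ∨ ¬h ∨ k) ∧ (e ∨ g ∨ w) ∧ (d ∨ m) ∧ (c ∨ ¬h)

g = True, c = False, w = True, d = True, r = False, k = True, h = False, e = False, m = False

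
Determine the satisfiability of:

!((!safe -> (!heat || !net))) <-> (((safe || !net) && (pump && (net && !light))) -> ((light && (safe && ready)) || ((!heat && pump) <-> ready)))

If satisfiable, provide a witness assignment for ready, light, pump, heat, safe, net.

ready = False; light = False; pump = True; heat = True; safe = False; net = True

  !((!safe -> (!heat || !net))) <-> (((safe || !net) && (pump && (net && !light))) -> ((light && (safe && ready)) || ((!heat && pump) <-> ready))) = True
    !((!safe -> (!heat || !net))) = True
      !safe -> (!heat || !net) = False
        !safe = True
        !heat || !net = False
          !heat = False
          !net = False
    ((safe || !net) && (pump && (net && !light))) -> ((light && (safe && ready)) || ((!heat && pump) <-> ready)) = True
      (safe || !net) && (pump && (net && !light)) = False
        safe || !net = False
          !net = False
        pump && (net && !light) = True
          net && !light = True
            !light = True
      (light && (safe && ready)) || ((!heat && pump) <-> ready) = True
        light && (safe && ready) = False
          safe && ready = False
        (!heat && pump) <-> ready = True
          !heat && pump = False
            !heat = False
The formula evaluates to True.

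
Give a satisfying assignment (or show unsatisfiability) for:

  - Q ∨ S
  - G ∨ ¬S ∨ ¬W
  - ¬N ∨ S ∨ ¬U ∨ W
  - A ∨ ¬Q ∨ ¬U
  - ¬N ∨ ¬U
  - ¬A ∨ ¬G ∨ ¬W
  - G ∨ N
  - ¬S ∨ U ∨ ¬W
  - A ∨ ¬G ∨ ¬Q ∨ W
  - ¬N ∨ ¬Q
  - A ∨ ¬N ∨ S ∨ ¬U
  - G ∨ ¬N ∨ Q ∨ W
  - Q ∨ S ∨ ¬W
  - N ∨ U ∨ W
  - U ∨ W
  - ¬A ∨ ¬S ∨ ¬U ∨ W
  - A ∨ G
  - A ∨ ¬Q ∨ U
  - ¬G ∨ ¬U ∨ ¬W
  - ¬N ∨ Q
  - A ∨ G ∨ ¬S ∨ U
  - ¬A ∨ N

Set S = True.
Try N = True:
  (¬N ∨ ¬U) forces U = False.
  (¬S ∨ U ∨ ¬W) forces W = False.
  clause (U ∨ W) is falsified — backtrack.
So N = False.
  then (G ∨ N) forces G = True.
  then (¬A ∨ N) forces A = False.
Try W = True:
  (¬S ∨ U ∨ ¬W) forces U = True.
  clause (¬G ∨ ¬U ∨ ¬W) is falsified — backtrack.
So W = False.
  then (A ∨ ¬G ∨ ¬Q ∨ W) forces Q = False.
  then (N ∨ U ∨ W) forces U = True.
All clauses satisfied.

S=T; N=F; W=F; A=F; U=T; G=T; Q=F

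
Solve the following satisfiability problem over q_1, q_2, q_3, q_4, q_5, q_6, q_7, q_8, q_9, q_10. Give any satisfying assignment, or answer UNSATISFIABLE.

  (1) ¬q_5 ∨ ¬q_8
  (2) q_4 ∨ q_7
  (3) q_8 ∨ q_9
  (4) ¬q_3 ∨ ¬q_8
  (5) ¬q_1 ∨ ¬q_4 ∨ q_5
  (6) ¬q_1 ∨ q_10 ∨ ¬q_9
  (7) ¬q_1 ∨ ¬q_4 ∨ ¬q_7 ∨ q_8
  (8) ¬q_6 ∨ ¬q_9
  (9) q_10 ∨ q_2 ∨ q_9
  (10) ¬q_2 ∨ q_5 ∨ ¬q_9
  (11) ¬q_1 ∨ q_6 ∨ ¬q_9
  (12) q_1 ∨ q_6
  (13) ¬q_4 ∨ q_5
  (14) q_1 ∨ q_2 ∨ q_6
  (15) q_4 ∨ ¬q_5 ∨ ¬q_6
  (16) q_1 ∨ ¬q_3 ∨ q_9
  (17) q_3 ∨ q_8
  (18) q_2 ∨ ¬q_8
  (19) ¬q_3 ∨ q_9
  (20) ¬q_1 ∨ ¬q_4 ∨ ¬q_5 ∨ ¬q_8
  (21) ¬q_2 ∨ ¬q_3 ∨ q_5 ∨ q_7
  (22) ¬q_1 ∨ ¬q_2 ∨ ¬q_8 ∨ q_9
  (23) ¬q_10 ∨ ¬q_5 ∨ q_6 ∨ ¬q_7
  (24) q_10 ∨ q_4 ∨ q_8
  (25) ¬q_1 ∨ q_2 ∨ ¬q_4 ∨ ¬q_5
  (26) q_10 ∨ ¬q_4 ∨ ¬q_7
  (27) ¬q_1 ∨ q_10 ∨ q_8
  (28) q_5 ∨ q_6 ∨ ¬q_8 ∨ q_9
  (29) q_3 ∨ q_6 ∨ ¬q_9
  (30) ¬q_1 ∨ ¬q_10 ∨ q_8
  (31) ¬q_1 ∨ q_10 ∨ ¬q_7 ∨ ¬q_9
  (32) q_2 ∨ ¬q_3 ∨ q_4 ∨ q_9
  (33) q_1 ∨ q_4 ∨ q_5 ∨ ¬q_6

UNSATISFIABLE

Case q_9 = True:
  (¬q_6 ∨ ¬q_9) forces q_6 = False.
  (¬q_1 ∨ q_6 ∨ ¬q_9) forces q_1 = False.
  Clause (q_1 ∨ q_6) is falsified — contradiction.
Case q_9 = False:
  (q_8 ∨ q_9) forces q_8 = True.
  (¬q_5 ∨ ¬q_8) forces q_5 = False.
  (¬q_3 ∨ ¬q_8) forces q_3 = False.
  (¬q_4 ∨ q_5) forces q_4 = False.
  (q_4 ∨ q_7) forces q_7 = True.
  (q_2 ∨ ¬q_8) forces q_2 = True.
  (¬q_1 ∨ ¬q_2 ∨ ¬q_8 ∨ q_9) forces q_1 = False.
  (q_1 ∨ q_6) forces q_6 = True.
  Clause (q_1 ∨ q_4 ∨ q_5 ∨ ¬q_6) is falsified — contradiction.
Both cases fail, so the formula is unsatisfiable.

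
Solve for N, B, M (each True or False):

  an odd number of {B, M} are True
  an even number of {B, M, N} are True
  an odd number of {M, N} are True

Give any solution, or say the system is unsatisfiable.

N=T, B=T, M=F

{B, M}: 1 true → odd ✓
{B, M, N}: 2 true → even ✓
{M, N}: 1 true → odd ✓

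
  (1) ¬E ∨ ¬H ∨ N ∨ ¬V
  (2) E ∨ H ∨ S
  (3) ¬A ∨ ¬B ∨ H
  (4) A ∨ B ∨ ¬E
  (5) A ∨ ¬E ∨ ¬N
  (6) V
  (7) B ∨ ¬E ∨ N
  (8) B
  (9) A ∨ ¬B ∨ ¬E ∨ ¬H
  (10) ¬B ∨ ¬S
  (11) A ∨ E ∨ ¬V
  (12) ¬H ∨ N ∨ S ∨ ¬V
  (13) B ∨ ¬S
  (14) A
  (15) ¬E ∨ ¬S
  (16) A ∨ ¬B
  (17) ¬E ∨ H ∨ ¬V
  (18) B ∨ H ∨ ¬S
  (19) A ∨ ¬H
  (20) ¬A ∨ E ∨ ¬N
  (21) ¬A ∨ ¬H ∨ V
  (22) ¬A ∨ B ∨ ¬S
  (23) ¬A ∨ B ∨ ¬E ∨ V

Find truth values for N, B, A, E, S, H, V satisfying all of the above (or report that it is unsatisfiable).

N: True; B: True; A: True; E: True; S: False; H: True; V: True

Unit clause (V) forces V = True.
Unit clause (B) forces B = True.
In (¬B ∨ ¬S) only ¬S is left, so S = False.
Unit clause (A) forces A = True.
In (¬A ∨ ¬B ∨ H) only H is left, so H = True.
In (¬H ∨ N ∨ S ∨ ¬V) only N is left, so N = True.
In (¬A ∨ E ∨ ¬N) only E is left, so E = True.
All clauses satisfied.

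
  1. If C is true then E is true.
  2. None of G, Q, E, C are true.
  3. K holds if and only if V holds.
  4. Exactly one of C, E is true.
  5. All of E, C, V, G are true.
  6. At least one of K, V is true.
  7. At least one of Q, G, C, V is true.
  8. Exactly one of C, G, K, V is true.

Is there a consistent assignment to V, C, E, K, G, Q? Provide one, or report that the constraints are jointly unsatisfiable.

Case C = True:
  Constraint (2) is violated (C=T) — contradiction.
Case C = False:
  Constraint (5) is violated (C=F) — contradiction.
Both cases fail — unsatisfiable.

Unsatisfiable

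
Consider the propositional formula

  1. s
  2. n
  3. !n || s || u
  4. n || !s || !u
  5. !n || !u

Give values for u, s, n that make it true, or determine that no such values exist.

Unit clause (s) forces s = True.
Unit clause (n) forces n = True.
In (!n || !u) only !u is left, so u = False.
Check each clause:
  (s): s holds.
  (n): n holds.
  (!n || s || u): s holds.
  (n || !s || !u): n holds.
  (!n || !u): !u holds.
All clauses satisfied.

u = False, s = True, n = True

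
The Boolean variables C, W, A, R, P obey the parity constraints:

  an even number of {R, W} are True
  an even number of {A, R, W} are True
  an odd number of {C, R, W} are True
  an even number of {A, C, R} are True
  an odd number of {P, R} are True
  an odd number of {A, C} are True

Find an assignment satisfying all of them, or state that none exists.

C: True; W: True; A: False; R: True; P: False

{R, W}: 2 true → even ✓
{A, R, W}: 2 true → even ✓
{C, R, W}: 3 true → odd ✓
{A, C, R}: 2 true → even ✓
{P, R}: 1 true → odd ✓
{A, C}: 1 true → odd ✓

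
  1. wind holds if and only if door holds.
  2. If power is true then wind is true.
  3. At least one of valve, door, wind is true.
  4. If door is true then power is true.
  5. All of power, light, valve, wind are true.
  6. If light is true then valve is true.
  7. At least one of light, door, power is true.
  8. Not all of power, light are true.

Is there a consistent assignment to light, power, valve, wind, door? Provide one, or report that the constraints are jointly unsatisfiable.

Unsatisfiable — no assignment works.

Case light = True:
  (5) forces power = True.
  Constraint (8) is violated (power=T, light=T) — contradiction.
Case light = False:
  Constraint (5) is violated (light=F) — contradiction.
Both cases fail — unsatisfiable.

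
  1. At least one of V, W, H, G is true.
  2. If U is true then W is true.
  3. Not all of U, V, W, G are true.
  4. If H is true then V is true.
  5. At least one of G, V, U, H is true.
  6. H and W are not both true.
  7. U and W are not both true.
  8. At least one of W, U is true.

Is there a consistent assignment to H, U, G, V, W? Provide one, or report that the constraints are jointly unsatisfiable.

H: False, U: False, G: False, V: True, W: True

  (1) {V, W, H, G}: 2 true — at least one ✓
  (2) U=F ⇒ W: vacuous ✓
  (3) {U, V, W, G}: 2/4 true — not all ✓
  (4) H=F ⇒ V: vacuous ✓
  (5) {G, V, U, H}: 1 true — at least one ✓
  (6) H=F, W=T — not both ✓
  (7) U=F, W=T — not both ✓
  (8) {W, U}: 1 true — at least one ✓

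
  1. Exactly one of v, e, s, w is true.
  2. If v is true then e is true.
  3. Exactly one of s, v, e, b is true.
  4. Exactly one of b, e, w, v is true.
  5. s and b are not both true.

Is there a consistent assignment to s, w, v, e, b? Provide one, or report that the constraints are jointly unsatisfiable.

s=F, w=F, v=F, e=T, b=F

  (1) {v, e, s, w}: 1 true — exactly one ✓
  (2) v=F ⇒ e: vacuous ✓
  (3) {s, v, e, b}: 1 true — exactly one ✓
  (4) {b, e, w, v}: 1 true — exactly one ✓
  (5) s=F, b=F — not both ✓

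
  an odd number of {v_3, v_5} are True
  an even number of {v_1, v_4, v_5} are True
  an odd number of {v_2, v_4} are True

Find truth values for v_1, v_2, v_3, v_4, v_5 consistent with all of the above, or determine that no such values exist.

v_1=T, v_2=F, v_3=T, v_4=T, v_5=F

{v_3, v_5}: 1 true → odd ✓
{v_1, v_4, v_5}: 2 true → even ✓
{v_2, v_4}: 1 true → odd ✓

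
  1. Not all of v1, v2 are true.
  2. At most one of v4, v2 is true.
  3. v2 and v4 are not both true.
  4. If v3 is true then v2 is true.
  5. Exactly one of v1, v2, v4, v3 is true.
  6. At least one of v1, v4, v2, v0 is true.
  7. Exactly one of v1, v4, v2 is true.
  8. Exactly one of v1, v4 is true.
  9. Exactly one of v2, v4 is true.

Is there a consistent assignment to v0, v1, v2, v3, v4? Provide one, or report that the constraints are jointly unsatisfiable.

v0: False, v1: False, v2: False, v3: False, v4: True

  (1) {v1, v2}: 0/2 true — not all ✓
  (2) {v4, v2}: 1 true — at most one ✓
  (3) v2=F, v4=T — not both ✓
  (4) v3=F ⇒ v2: vacuous ✓
  (5) {v1, v2, v4, v3}: 1 true — exactly one ✓
  (6) {v1, v4, v2, v0}: 1 true — at least one ✓
  (7) {v1, v4, v2}: 1 true — exactly one ✓
  (8) {v1, v4}: 1 true — exactly one ✓
  (9) {v2, v4}: 1 true — exactly one ✓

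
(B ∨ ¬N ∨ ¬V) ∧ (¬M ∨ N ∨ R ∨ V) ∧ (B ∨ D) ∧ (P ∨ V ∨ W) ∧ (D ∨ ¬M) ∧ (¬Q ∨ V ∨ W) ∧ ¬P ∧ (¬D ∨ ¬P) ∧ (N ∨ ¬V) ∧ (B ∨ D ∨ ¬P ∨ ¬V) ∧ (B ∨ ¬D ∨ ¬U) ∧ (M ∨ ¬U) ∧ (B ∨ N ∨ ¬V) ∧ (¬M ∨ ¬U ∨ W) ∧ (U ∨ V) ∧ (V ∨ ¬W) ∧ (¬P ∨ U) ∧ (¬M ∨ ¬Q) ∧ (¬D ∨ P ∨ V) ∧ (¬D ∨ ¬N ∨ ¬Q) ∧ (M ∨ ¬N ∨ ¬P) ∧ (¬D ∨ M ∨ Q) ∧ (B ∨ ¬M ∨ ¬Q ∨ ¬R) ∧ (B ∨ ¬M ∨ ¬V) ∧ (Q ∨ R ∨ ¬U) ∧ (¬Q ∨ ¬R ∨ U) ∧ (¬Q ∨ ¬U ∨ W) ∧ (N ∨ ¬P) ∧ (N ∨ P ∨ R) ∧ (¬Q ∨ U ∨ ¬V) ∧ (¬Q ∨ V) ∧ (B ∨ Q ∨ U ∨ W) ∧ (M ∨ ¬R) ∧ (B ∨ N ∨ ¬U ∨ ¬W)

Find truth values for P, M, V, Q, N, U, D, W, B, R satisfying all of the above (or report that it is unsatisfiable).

P = False, M = True, V = True, Q = False, N = True, U = False, D = True, W = True, B = True, R = False

Unit clause (¬P) forces P = False.
Set M = True.
  then (D ∨ ¬M) forces D = True.
  then (¬M ∨ ¬Q) forces Q = False.
  then (¬D ∨ P ∨ V) forces V = True.
  then (B ∨ ¬M ∨ ¬V) forces B = True.
  then (N ∨ ¬V) forces N = True.
Set U = False.
Set W = True.
Set R = False.
All clauses satisfied.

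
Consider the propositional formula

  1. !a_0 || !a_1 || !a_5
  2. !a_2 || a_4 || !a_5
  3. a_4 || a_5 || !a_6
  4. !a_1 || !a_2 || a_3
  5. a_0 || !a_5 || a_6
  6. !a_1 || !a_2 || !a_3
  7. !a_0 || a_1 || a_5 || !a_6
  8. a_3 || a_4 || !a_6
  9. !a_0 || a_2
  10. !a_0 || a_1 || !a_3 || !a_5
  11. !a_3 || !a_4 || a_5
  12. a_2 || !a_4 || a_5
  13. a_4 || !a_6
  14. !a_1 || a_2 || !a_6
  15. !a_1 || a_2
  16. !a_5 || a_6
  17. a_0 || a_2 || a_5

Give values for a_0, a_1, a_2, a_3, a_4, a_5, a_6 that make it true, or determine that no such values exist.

a_0: False; a_1: False; a_2: True; a_3: False; a_4: False; a_5: False; a_6: False

Set a_0 = False.
Try a_1 = True:
  (!a_1 || a_2) forces a_2 = True.
  (!a_1 || !a_2 || a_3) forces a_3 = True.
  clause (!a_1 || !a_2 || !a_3) is falsified — backtrack.
So a_1 = False.
Set a_2 = True.
Set a_3 = False.
Set a_4 = False.
  then (!a_2 || a_4 || !a_5) forces a_5 = False.
  then (a_4 || a_5 || !a_6) forces a_6 = False.
All clauses satisfied.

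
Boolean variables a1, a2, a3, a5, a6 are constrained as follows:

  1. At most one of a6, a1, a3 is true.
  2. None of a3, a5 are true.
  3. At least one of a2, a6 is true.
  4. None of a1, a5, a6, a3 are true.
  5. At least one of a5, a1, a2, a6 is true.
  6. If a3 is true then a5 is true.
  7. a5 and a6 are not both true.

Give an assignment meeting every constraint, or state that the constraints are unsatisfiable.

a1: False, a2: True, a3: False, a5: False, a6: False

  (1) {a6, a1, a3}: 0 true — at most one ✓
  (2) {a3, a5}: 0 true — none ✓
  (3) {a2, a6}: 1 true — at least one ✓
  (4) {a1, a5, a6, a3}: 0 true — none ✓
  (5) {a5, a1, a2, a6}: 1 true — at least one ✓
  (6) a3=F ⇒ a5: vacuous ✓
  (7) a5=F, a6=F — not both ✓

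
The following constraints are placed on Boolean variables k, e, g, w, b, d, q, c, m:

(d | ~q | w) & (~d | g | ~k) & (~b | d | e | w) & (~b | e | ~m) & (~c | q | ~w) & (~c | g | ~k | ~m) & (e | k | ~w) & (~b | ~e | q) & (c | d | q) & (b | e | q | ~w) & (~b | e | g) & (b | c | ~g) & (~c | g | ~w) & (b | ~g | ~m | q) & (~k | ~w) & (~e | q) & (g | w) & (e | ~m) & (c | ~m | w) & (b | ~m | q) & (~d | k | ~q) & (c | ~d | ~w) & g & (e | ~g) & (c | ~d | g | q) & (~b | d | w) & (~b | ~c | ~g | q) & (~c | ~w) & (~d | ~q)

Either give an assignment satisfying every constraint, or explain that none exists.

Unit clause (g) forces g = True.
In (e | ~g) only e is left, so e = True.
In (~e | q) only q is left, so q = True.
In (~d | ~q) only ~d is left, so d = False.
In (d | ~q | w) only w is left, so w = True.
In (~k | ~w) only ~k is left, so k = False.
In (~c | ~w) only ~c is left, so c = False.
In (b | c | ~g) only b is left, so b = True.
Set m = True.
All clauses satisfied.

k=F, e=T, g=T, w=T, b=T, d=F, q=T, c=F, m=T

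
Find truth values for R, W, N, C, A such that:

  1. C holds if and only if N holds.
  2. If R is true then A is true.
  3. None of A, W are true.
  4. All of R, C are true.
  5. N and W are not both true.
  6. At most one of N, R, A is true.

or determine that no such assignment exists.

Case R = True:
  (2) with R=T forces A = True.
  Constraint (3) is violated (A=T) — contradiction.
Case R = False:
  Constraint (4) is violated (R=F) — contradiction.
Both cases fail — unsatisfiable.

The formula is unsatisfiable.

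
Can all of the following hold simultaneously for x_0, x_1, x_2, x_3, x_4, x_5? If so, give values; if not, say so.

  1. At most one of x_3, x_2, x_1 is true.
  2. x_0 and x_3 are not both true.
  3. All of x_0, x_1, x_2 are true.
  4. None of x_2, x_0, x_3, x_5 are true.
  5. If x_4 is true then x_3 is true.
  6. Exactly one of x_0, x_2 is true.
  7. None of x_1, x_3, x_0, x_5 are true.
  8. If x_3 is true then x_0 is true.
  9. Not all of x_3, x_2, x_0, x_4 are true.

Unsatisfiable

Case x_0 = True:
  Constraint (4) is violated (x_0=T) — contradiction.
Case x_0 = False:
  Constraint (3) is violated (x_0=F) — contradiction.
Both cases fail — unsatisfiable.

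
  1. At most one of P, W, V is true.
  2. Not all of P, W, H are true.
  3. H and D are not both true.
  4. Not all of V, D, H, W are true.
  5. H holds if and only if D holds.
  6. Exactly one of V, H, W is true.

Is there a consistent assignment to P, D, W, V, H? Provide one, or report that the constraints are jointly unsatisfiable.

P = False, D = False, W = False, V = True, H = False

  (1) {P, W, V}: 1 true — at most one ✓
  (2) {P, W, H}: 0/3 true — not all ✓
  (3) H=F, D=F — not both ✓
  (4) {V, D, H, W}: 1/4 true — not all ✓
  (5) H=F, D=F — same ✓
  (6) {V, H, W}: 1 true — exactly one ✓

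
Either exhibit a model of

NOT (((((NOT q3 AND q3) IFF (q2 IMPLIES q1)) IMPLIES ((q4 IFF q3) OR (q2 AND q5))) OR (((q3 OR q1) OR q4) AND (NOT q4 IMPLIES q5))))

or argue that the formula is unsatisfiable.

q1=F, q2=T, q3=T, q4=F, q5=F

  NOT (((((NOT q3 AND q3) IFF (q2 IMPLIES q1)) IMPLIES ((q4 IFF q3) OR (q2 AND q5))) OR (((q3 OR q1) OR q4) AND (NOT q4 IMPLIES q5)))) = True
    (((NOT q3 AND q3) IFF (q2 IMPLIES q1)) IMPLIES ((q4 IFF q3) OR (q2 AND q5))) OR (((q3 OR q1) OR q4) AND (NOT q4 IMPLIES q5)) = False
      ((NOT q3 AND q3) IFF (q2 IMPLIES q1)) IMPLIES ((q4 IFF q3) OR (q2 AND q5)) = False
        (NOT q3 AND q3) IFF (q2 IMPLIES q1) = True
          NOT q3 AND q3 = False
            NOT q3 = False
          q2 IMPLIES q1 = False
        (q4 IFF q3) OR (q2 AND q5) = False
          q4 IFF q3 = False
          q2 AND q5 = False
      ((q3 OR q1) OR q4) AND (NOT q4 IMPLIES q5) = False
        (q3 OR q1) OR q4 = True
          q3 OR q1 = True
        NOT q4 IMPLIES q5 = False
          NOT q4 = True
The formula evaluates to True.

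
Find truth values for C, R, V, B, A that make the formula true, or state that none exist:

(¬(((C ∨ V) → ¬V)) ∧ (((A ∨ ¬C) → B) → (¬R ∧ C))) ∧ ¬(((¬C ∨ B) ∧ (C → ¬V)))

C = True, R = False, V = True, B = False, A = False

  ¬(((C ∨ V) → ¬V)) ∧ (((A ∨ ¬C) → B) → (¬R ∧ C)) = True
    ¬(((C ∨ V) → ¬V)) = True
      (C ∨ V) → ¬V = False
        C ∨ V = True
        ¬V = False
    ((A ∨ ¬C) → B) → (¬R ∧ C) = True
      (A ∨ ¬C) → B = True
        A ∨ ¬C = False
          ¬C = False
      ¬R ∧ C = True
        ¬R = True
  ¬(((¬C ∨ B) ∧ (C → ¬V))) = True
    (¬C ∨ B) ∧ (C → ¬V) = False
      ¬C ∨ B = False
        ¬C = False
      C → ¬V = False
        ¬V = False
Both conjuncts True, so the formula holds.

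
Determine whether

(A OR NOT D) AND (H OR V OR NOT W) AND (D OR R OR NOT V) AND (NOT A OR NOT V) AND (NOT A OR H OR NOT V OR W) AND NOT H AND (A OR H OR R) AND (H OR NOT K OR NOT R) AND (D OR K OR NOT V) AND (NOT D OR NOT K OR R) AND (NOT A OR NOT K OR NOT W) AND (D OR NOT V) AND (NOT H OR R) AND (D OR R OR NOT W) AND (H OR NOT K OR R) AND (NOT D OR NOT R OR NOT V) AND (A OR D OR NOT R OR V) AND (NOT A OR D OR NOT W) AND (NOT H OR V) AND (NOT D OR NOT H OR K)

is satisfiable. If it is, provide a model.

Unit clause (NOT H) forces H = False.
Set D = True.
  then (A OR NOT D) forces A = True.
  then (NOT A OR NOT V) forces V = False.
  then (H OR V OR NOT W) forces W = False.
Set K = False.
Set R = True.
All clauses satisfied.

D: True, K: False, W: False, H: False, A: True, V: False, R: True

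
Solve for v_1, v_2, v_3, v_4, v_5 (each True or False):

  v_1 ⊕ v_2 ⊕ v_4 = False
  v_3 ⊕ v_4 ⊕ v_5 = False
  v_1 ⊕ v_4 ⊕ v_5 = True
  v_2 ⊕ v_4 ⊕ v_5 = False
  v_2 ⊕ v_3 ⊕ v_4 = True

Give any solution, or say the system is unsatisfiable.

v_1=T, v_2=F, v_3=F, v_4=T, v_5=T

v_1 ⊕ v_2 ⊕ v_4 = T ⊕ F ⊕ T = False ✓
v_3 ⊕ v_4 ⊕ v_5 = F ⊕ T ⊕ T = False ✓
v_1 ⊕ v_4 ⊕ v_5 = T ⊕ T ⊕ T = True ✓
v_2 ⊕ v_4 ⊕ v_5 = F ⊕ T ⊕ T = False ✓
v_2 ⊕ v_3 ⊕ v_4 = F ⊕ F ⊕ T = True ✓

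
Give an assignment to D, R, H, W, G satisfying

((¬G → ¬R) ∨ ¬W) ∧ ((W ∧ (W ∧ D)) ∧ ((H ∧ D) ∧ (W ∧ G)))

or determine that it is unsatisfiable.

D: True, R: True, H: True, W: True, G: True

  (¬G → ¬R) ∨ ¬W = True
    ¬G → ¬R = True
      ¬G = False
      ¬R = False
    ¬W = False
  (W ∧ (W ∧ D)) ∧ ((H ∧ D) ∧ (W ∧ G)) = True
    W ∧ (W ∧ D) = True
      W ∧ D = True
    (H ∧ D) ∧ (W ∧ G) = True
      H ∧ D = True
      W ∧ G = True
Both conjuncts True, so the formula holds.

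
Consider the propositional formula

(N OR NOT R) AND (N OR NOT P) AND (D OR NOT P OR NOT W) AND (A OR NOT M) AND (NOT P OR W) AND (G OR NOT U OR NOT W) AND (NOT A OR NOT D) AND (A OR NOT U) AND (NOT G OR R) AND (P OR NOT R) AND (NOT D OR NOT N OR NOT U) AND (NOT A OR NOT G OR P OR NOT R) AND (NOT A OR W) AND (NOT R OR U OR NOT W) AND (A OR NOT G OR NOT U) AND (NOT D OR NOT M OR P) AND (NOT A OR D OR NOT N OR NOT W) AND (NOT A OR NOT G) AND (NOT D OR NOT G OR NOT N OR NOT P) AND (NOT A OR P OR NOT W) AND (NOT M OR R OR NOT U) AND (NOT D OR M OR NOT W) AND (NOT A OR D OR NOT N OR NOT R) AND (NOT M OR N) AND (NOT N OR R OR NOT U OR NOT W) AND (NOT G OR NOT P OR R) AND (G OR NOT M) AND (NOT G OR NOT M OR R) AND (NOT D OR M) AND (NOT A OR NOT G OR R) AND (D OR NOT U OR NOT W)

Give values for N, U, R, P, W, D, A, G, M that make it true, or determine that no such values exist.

Set N = True.
Set U = False.
Try R = True:
  (P OR NOT R) forces P = True.
  (NOT P OR W) forces W = True.
  clause (NOT R OR U OR NOT W) is falsified — backtrack.
So R = False.
  then (NOT G OR R) forces G = False.
  then (G OR NOT M) forces M = False.
  then (NOT D OR M) forces D = False.
Try P = True:
  (D OR NOT P OR NOT W) forces W = False.
  clause (NOT P OR W) is falsified — backtrack.
So P = False.
Set W = False.
  then (NOT A OR W) forces A = False.
All clauses satisfied.

N=T, U=F, R=F, P=F, W=F, D=F, A=F, G=F, M=F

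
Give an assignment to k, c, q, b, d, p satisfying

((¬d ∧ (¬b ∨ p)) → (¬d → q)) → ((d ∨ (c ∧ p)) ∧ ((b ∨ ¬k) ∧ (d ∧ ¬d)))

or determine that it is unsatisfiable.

k = False, c = False, q = False, b = False, d = False, p = True

  ((¬d ∧ (¬b ∨ p)) → (¬d → q)) → ((d ∨ (c ∧ p)) ∧ ((b ∨ ¬k) ∧ (d ∧ ¬d))) = True
    (¬d ∧ (¬b ∨ p)) → (¬d → q) = False
      ¬d ∧ (¬b ∨ p) = True
        ¬d = True
        ¬b ∨ p = True
          ¬b = True
      ¬d → q = False
        ¬d = True
    (d ∨ (c ∧ p)) ∧ ((b ∨ ¬k) ∧ (d ∧ ¬d)) = False
      d ∨ (c ∧ p) = False
        c ∧ p = False
      (b ∨ ¬k) ∧ (d ∧ ¬d) = False
        b ∨ ¬k = True
          ¬k = True
        d ∧ ¬d = False
          ¬d = True
The formula evaluates to True.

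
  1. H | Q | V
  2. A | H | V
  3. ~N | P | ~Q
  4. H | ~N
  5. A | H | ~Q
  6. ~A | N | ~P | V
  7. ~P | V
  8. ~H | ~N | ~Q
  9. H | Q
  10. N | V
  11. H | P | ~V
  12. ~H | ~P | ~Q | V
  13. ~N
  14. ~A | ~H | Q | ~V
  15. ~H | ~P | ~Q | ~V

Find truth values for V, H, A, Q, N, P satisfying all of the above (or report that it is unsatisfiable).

V = True, H = False, A = True, Q = True, N = False, P = True

Unit clause (~N) forces N = False.
In (N | V) only V is left, so V = True.
Set H = False.
  then (H | Q) forces Q = True.
  then (H | P | ~V) forces P = True.
  then (A | H | ~Q) forces A = True.
All clauses satisfied.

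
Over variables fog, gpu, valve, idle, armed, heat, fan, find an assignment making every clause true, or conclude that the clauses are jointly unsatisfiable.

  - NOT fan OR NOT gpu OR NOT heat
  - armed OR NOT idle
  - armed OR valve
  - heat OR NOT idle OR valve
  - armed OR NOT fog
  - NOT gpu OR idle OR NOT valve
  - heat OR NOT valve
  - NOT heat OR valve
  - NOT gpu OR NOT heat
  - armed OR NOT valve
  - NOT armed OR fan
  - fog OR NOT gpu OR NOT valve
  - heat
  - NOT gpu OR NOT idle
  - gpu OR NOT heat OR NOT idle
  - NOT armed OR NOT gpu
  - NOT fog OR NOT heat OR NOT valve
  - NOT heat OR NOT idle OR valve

Unit clause (heat) forces heat = True.
In (NOT heat OR valve) only valve is left, so valve = True.
In (NOT gpu OR NOT heat) only NOT gpu is left, so gpu = False.
In (armed OR NOT valve) only armed is left, so armed = True.
In (NOT armed OR fan) only fan is left, so fan = True.
In (gpu OR NOT heat OR NOT idle) only NOT idle is left, so idle = False.
In (NOT fog OR NOT heat OR NOT valve) only NOT fog is left, so fog = False.
All clauses satisfied.

fog = False, gpu = False, valve = True, idle = False, armed = True, heat = True, fan = True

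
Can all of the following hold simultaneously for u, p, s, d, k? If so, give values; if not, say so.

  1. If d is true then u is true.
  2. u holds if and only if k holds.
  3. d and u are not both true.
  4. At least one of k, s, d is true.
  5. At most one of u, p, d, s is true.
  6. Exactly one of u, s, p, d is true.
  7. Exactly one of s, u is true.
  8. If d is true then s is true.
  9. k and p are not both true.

u = True, p = False, s = False, d = False, k = True

  (1) d=F ⇒ u: vacuous ✓
  (2) u=T, k=T — same ✓
  (3) d=F, u=T — not both ✓
  (4) {k, s, d}: 1 true — at least one ✓
  (5) {u, p, d, s}: 1 true — at most one ✓
  (6) {u, s, p, d}: 1 true — exactly one ✓
  (7) {s, u}: 1 true — exactly one ✓
  (8) d=F ⇒ s: vacuous ✓
  (9) k=T, p=F — not both ✓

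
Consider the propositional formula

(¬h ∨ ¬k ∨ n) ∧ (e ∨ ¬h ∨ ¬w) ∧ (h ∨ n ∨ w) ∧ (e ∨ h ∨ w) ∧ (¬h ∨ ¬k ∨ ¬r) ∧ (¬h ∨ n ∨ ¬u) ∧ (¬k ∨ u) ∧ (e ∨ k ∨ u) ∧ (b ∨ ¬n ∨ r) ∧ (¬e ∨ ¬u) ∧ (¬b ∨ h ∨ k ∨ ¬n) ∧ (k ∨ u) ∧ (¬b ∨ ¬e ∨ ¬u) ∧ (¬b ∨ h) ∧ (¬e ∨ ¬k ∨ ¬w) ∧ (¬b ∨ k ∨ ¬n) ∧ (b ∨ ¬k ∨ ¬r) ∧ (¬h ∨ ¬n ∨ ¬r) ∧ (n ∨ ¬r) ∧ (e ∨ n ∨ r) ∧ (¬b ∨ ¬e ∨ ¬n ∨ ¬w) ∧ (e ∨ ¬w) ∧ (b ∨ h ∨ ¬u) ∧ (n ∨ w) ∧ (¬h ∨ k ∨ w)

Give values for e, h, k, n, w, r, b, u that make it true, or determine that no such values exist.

Try e = True:
  (¬e ∨ ¬u) forces u = False.
  (¬k ∨ u) forces k = False.
  clause (k ∨ u) is falsified — backtrack.
So e = False.
  then (e ∨ ¬w) forces w = False.
  then (n ∨ w) forces n = True.
  then (e ∨ h ∨ w) forces h = True.
  then (¬h ∨ ¬n ∨ ¬r) forces r = False.
  then (¬h ∨ k ∨ w) forces k = True.
  then (¬k ∨ u) forces u = True.
  then (b ∨ ¬n ∨ r) forces b = True.
All clauses satisfied.

e = False, h = True, k = True, n = True, w = False, r = False, b = True, u = True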